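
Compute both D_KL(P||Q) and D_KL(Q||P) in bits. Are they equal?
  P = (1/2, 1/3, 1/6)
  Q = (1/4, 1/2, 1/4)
D_KL(P||Q) = 0.2075, D_KL(Q||P) = 0.1887

KL divergence is not symmetric: D_KL(P||Q) ≠ D_KL(Q||P) in general.

D_KL(P||Q) = 0.2075 bits
D_KL(Q||P) = 0.1887 bits

No, they are not equal!

This asymmetry is why KL divergence is not a true distance metric.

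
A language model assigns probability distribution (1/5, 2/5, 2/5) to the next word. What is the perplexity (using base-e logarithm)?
2.8717

Perplexity is e^H (or exp(H) for natural log).

First, H = -Σ p log p = 1.0549 nats
Perplexity = e^1.0549 = 2.8717

Interpretation: The model's uncertainty is equivalent to choosing uniformly among 2.9 options.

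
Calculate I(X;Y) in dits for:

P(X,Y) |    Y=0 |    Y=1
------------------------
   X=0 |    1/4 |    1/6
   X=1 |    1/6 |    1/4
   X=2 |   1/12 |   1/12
0.0073 dits

Mutual information: I(X;Y) = H(X) + H(Y) - H(X,Y)

Marginals:
P(X) = (5/12, 5/12, 1/6), H(X) = 0.4465 dits
P(Y) = (1/2, 1/2), H(Y) = 0.3010 dits

Joint entropy: H(X,Y) = 0.7403 dits

I(X;Y) = 0.4465 + 0.3010 - 0.7403 = 0.0073 dits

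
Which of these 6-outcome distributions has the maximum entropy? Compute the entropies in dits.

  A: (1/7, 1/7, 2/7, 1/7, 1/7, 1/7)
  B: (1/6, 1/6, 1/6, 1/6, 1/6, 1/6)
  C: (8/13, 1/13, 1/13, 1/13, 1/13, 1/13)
B

For a discrete distribution over n outcomes, entropy is maximized by the uniform distribution.

Computing entropies:
H(A) = 0.7591 dits
H(B) = 0.7782 dits
H(C) = 0.5582 dits

The uniform distribution (where all probabilities equal 1/6) achieves the maximum entropy of log_10(6) = 0.7782 dits.

Distribution B has the highest entropy.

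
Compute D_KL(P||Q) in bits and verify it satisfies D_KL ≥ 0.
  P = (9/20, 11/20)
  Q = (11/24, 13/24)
0.0002 bits

KL divergence satisfies the Gibbs inequality: D_KL(P||Q) ≥ 0 for all distributions P, Q.

D_KL(P||Q) = Σ p(x) log(p(x)/q(x))
Term by term:
  x=0: 9/20 × log_2[(9/20)/(11/24)] = -0.0119
  x=1: 11/20 × log_2[(11/20)/(13/24)] = 0.0121
D_KL(P||Q) = 0.0002 bits

D_KL(P||Q) = 0.0002 ≥ 0 ✓

This non-negativity is a fundamental property: relative entropy cannot be negative because it measures how different Q is from P.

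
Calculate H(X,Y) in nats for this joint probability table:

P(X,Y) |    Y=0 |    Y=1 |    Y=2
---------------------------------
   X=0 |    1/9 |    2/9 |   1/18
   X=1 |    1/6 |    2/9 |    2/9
1.7061 nats

Joint entropy is H(X,Y) = -Σ_{x,y} p(x,y) log p(x,y).

Summing over all non-zero entries:
H(X,Y) = -[1/9·log_e(1/9) + 2/9·log_e(2/9) + 1/18·log_e(1/18) + 1/6·log_e(1/6) + 2/9·log_e(2/9) + 2/9·log_e(2/9)]
H(X,Y) = 1.7061 nats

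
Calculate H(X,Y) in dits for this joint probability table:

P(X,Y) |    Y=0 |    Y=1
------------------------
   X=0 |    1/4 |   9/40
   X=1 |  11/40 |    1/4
0.6010 dits

Joint entropy is H(X,Y) = -Σ_{x,y} p(x,y) log p(x,y).

Summing over all non-zero entries:
H(X,Y) = -[1/4·log_10(1/4) + 9/40·log_10(9/40) + 11/40·log_10(11/40) + 1/4·log_10(1/4)]
H(X,Y) = 0.6010 dits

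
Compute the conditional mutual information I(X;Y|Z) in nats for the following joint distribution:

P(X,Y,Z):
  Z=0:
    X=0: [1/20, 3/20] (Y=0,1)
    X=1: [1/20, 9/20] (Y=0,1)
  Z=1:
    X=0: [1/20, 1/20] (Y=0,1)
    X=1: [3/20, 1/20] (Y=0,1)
0.0212 nats

Conditional mutual information: I(X;Y|Z) = H(X|Z) + H(Y|Z) - H(X,Y|Z)

H(Z) = 0.6109
H(X,Z) = 1.2206 → H(X|Z) = 0.6097
H(Y,Z) = 1.0889 → H(Y|Z) = 0.4780
H(X,Y,Z) = 1.6774 → H(X,Y|Z) = 1.0665

I(X;Y|Z) = 0.6097 + 0.4780 - 1.0665 = 0.0212 nats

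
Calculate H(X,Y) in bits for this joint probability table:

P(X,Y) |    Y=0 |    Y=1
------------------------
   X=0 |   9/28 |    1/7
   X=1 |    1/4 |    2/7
1.9438 bits

Joint entropy is H(X,Y) = -Σ_{x,y} p(x,y) log p(x,y).

Summing over all non-zero entries:
H(X,Y) = -[9/28·log_2(9/28) + 1/7·log_2(1/7) + 1/4·log_2(1/4) + 2/7·log_2(2/7)]
H(X,Y) = 1.9438 bits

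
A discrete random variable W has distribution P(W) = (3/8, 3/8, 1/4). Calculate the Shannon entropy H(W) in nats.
1.0822 nats

Shannon entropy is H(X) = -Σ p(x) log p(x).

For P = (3/8, 3/8, 1/4):
H = -3/8 × log_e(3/8) -3/8 × log_e(3/8) -1/4 × log_e(1/4)
H = 1.0822 nats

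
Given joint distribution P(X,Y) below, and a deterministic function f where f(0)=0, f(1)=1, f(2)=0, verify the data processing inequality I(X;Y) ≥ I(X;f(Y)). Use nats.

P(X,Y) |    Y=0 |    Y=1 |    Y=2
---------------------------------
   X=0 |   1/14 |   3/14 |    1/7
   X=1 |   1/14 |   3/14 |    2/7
I(X;Y) = 0.0140, I(X;f(Y)) = 0.0078, inequality holds: 0.0140 ≥ 0.0078

Data Processing Inequality: For any Markov chain X → Y → Z, we have I(X;Y) ≥ I(X;Z).

Here Z = f(Y) is a deterministic function of Y, forming X → Y → Z.

Original I(X;Y) = 0.0140 nats

After applying f:
P(X,Z) where Z=f(Y):
- P(X,Z=0) = P(X,Y=0) + P(X,Y=2)
- P(X,Z=1) = P(X,Y=1)

I(X;Z) = I(X;f(Y)) = 0.0078 nats

Verification: 0.0140 ≥ 0.0078 ✓

Information cannot be created by processing; the function f can only lose information about X.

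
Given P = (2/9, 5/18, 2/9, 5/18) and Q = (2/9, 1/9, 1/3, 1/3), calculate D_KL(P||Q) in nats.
0.1138 nats

KL divergence: D_KL(P||Q) = Σ p(x) log(p(x)/q(x))

Computing term by term:
  x=0: 2/9 × log_e[(2/9)/(2/9)] = 2/9 × 0.0000 = 0.0000
  x=1: 5/18 × log_e[(5/18)/(1/9)] = 5/18 × 0.9163 = 0.2545
  x=2: 2/9 × log_e[(2/9)/(1/3)] = 2/9 × -0.4055 = -0.0901
  x=3: 5/18 × log_e[(5/18)/(1/3)] = 5/18 × -0.1823 = -0.0506

D_KL(P||Q) = 0.1138 nats

Note: KL divergence is always non-negative and equals 0 iff P = Q.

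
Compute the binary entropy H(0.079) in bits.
0.3986 bits

The binary entropy function is:
H(p) = -p log(p) - (1-p) log(1-p)

H(0.079) = -0.079 × log_2(0.079) - 0.921 × log_2(0.921)
H(0.079) = 0.3986 bits

Note: Binary entropy is maximized at p=0.5 (H=1 bit) and minimized at p=0 or p=1 (H=0).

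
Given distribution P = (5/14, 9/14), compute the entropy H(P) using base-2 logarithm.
0.9403 bits

Shannon entropy is H(X) = -Σ p(x) log p(x).

For P = (5/14, 9/14):
H = -5/14 × log_2(5/14) -9/14 × log_2(9/14)
H = 0.9403 bits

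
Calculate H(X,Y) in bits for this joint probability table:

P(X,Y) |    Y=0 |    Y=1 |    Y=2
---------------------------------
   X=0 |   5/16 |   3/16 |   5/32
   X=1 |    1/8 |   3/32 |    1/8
2.4658 bits

Joint entropy is H(X,Y) = -Σ_{x,y} p(x,y) log p(x,y).

Summing over all non-zero entries:
H(X,Y) = -[5/16·log_2(5/16) + 3/16·log_2(3/16) + 5/32·log_2(5/32) + 1/8·log_2(1/8) + 3/32·log_2(3/32) + 1/8·log_2(1/8)]
H(X,Y) = 2.4658 bits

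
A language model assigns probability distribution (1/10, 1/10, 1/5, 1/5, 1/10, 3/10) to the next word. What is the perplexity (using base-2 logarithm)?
5.4507

Perplexity is 2^H (or exp(H) for natural log).

First, H = -Σ p log p = 2.4464 bits
Perplexity = 2^2.4464 = 5.4507

Interpretation: The model's uncertainty is equivalent to choosing uniformly among 5.5 options.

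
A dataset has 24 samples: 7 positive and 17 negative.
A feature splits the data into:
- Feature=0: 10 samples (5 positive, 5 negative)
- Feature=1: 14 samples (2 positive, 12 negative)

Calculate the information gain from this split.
0.1091 bits

Information Gain = H(Y) - H(Y|Feature)

Before split:
P(positive) = 7/24 = 0.2917
H(Y) = 0.8709 bits

After split:
Feature=0: H = 1.0000 bits (weight = 10/24)
Feature=1: H = 0.5917 bits (weight = 14/24)
H(Y|Feature) = (10/24)×1.0000 + (14/24)×0.5917 = 0.7618 bits

Information Gain = 0.8709 - 0.7618 = 0.1091 bits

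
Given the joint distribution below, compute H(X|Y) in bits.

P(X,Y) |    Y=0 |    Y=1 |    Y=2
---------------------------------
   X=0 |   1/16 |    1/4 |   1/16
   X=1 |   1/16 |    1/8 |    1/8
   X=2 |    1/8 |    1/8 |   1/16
1.5000 bits

Using the chain rule: H(X|Y) = H(X,Y) - H(Y)

First, compute H(X,Y) = 3.0000 bits

Marginal P(Y) = (1/4, 1/2, 1/4)
H(Y) = 1.5000 bits

H(X|Y) = H(X,Y) - H(Y) = 3.0000 - 1.5000 = 1.5000 bits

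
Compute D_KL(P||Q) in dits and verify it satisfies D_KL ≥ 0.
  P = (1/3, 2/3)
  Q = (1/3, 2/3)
0.0000 dits

KL divergence satisfies the Gibbs inequality: D_KL(P||Q) ≥ 0 for all distributions P, Q.

D_KL(P||Q) = Σ p(x) log(p(x)/q(x))
Term by term:
  x=0: 1/3 × log_10[(1/3)/(1/3)] = 0.0000
  x=1: 2/3 × log_10[(2/3)/(2/3)] = 0.0000
D_KL(P||Q) = 0.0000 dits

D_KL(P||Q) = 0.0000 ≥ 0 ✓

This non-negativity is a fundamental property: relative entropy cannot be negative because it measures how different Q is from P.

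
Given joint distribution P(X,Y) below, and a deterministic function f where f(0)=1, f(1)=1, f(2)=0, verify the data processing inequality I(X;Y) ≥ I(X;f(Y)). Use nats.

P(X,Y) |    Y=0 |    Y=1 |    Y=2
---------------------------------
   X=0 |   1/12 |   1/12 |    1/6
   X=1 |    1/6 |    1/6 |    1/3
I(X;Y) = 0.0000, I(X;f(Y)) = 0.0000, inequality holds: 0.0000 ≥ 0.0000

Data Processing Inequality: For any Markov chain X → Y → Z, we have I(X;Y) ≥ I(X;Z).

Here Z = f(Y) is a deterministic function of Y, forming X → Y → Z.

Original I(X;Y) = 0.0000 nats

After applying f:
P(X,Z) where Z=f(Y):
- P(X,Z=0) = P(X,Y=2)
- P(X,Z=1) = P(X,Y=0) + P(X,Y=1)

I(X;Z) = I(X;f(Y)) = 0.0000 nats

Verification: 0.0000 ≥ 0.0000 ✓

Information cannot be created by processing; the function f can only lose information about X.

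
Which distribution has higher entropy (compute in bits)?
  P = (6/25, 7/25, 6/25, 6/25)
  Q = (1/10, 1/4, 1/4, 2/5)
P

Computing entropies in bits:
H(P) = 1.9966
H(Q) = 1.8610

Distribution P has higher entropy.

Intuition: The distribution closer to uniform (more spread out) has higher entropy.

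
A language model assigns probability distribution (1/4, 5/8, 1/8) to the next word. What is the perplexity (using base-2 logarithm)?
2.4602

Perplexity is 2^H (or exp(H) for natural log).

First, H = -Σ p log p = 1.2988 bits
Perplexity = 2^1.2988 = 2.4602

Interpretation: The model's uncertainty is equivalent to choosing uniformly among 2.5 options.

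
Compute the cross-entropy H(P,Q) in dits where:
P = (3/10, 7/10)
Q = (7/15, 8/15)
0.2904 dits

Cross-entropy: H(P,Q) = -Σ p(x) log q(x)

Alternatively: H(P,Q) = H(P) + D_KL(P||Q)
H(P) = 0.2653 dits
D_KL(P||Q) = 0.0251 dits

H(P,Q) = 0.2653 + 0.0251 = 0.2904 dits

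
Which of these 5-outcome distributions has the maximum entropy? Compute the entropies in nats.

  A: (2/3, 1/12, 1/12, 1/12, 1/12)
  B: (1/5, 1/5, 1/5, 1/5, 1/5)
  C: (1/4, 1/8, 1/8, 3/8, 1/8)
B

For a discrete distribution over n outcomes, entropy is maximized by the uniform distribution.

Computing entropies:
H(A) = 1.0986 nats
H(B) = 1.6094 nats
H(C) = 1.4942 nats

The uniform distribution (where all probabilities equal 1/5) achieves the maximum entropy of log_e(5) = 1.6094 nats.

Distribution B has the highest entropy.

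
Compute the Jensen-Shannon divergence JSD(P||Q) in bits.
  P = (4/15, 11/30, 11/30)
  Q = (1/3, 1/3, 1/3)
0.0038 bits

Jensen-Shannon divergence is:
JSD(P||Q) = 0.5 × D_KL(P||M) + 0.5 × D_KL(Q||M)
where M = 0.5 × (P + Q) is the mixture distribution.

M = 0.5 × (4/15, 11/30, 11/30) + 0.5 × (1/3, 1/3, 1/3) = (3/10, 7/20, 7/20)

D_KL(P||M) = 0.0039 bits
D_KL(Q||M) = 0.0037 bits

JSD(P||Q) = 0.5 × 0.0039 + 0.5 × 0.0037 = 0.0038 bits

Unlike KL divergence, JSD is symmetric and bounded: 0 ≤ JSD ≤ log(2).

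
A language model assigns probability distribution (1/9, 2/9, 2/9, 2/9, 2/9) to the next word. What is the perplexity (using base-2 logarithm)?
4.8603

Perplexity is 2^H (or exp(H) for natural log).

First, H = -Σ p log p = 2.2810 bits
Perplexity = 2^2.2810 = 4.8603

Interpretation: The model's uncertainty is equivalent to choosing uniformly among 4.9 options.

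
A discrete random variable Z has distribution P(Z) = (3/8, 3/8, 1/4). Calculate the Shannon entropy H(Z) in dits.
0.4700 dits

Shannon entropy is H(X) = -Σ p(x) log p(x).

For P = (3/8, 3/8, 1/4):
H = -3/8 × log_10(3/8) -3/8 × log_10(3/8) -1/4 × log_10(1/4)
H = 0.4700 dits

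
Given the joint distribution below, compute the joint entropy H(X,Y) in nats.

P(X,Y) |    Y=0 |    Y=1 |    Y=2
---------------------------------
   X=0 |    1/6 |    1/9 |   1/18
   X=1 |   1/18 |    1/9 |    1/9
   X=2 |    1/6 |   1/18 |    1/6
2.1100 nats

Joint entropy is H(X,Y) = -Σ_{x,y} p(x,y) log p(x,y).

Summing over all non-zero entries:
H(X,Y) = -[1/6·log_e(1/6) + 1/9·log_e(1/9) + 1/18·log_e(1/18) + 1/18·log_e(1/18) + 1/9·log_e(1/9) + 1/9·log_e(1/9) + 1/6·log_e(1/6) + 1/18·log_e(1/18) + 1/6·log_e(1/6)]
H(X,Y) = 2.1100 nats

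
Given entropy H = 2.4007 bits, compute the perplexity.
5.2806

Perplexity is 2^H (or exp(H) for natural log).

H = 2.4007 bits
Perplexity = 2^2.4007 = 5.2806

Interpretation: The model's uncertainty is equivalent to choosing uniformly among 5.3 options.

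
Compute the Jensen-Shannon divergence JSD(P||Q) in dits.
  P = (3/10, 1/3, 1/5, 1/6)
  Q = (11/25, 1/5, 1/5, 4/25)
0.0066 dits

Jensen-Shannon divergence is:
JSD(P||Q) = 0.5 × D_KL(P||M) + 0.5 × D_KL(Q||M)
where M = 0.5 × (P + Q) is the mixture distribution.

M = 0.5 × (3/10, 1/3, 1/5, 1/6) + 0.5 × (11/25, 1/5, 1/5, 4/25) = (0.37, 4/15, 1/5, 0.163333)

D_KL(P||M) = 0.0064 dits
D_KL(Q||M) = 0.0067 dits

JSD(P||Q) = 0.5 × 0.0064 + 0.5 × 0.0067 = 0.0066 dits

Unlike KL divergence, JSD is symmetric and bounded: 0 ≤ JSD ≤ log(2).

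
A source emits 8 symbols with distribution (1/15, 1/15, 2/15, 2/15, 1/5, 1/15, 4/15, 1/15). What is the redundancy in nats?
0.1456 nats

Redundancy measures how far a source is from maximum entropy:
R = H_max - H(X)

Maximum entropy for 8 symbols: H_max = log_e(8) = 2.0794 nats
Actual entropy: H(X) = 1.9338 nats
Redundancy: R = 2.0794 - 1.9338 = 0.1456 nats

This redundancy represents potential for compression: the source could be compressed by 0.1456 nats per symbol.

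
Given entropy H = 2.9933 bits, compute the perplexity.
7.9629

Perplexity is 2^H (or exp(H) for natural log).

H = 2.9933 bits
Perplexity = 2^2.9933 = 7.9629

Interpretation: The model's uncertainty is equivalent to choosing uniformly among 8.0 options.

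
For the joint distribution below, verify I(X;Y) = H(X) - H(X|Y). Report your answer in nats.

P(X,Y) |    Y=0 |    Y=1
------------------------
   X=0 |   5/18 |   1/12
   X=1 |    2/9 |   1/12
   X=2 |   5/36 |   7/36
I(X;Y) = 0.0535 nats

Mutual information has multiple equivalent forms:
- I(X;Y) = H(X) - H(X|Y)
- I(X;Y) = H(Y) - H(Y|X)
- I(X;Y) = H(X) + H(Y) - H(X,Y)

Computing all quantities:
H(X) = 1.0963, H(Y) = 0.6541, H(X,Y) = 1.6968
H(X|Y) = 1.0428, H(Y|X) = 0.6005

Verification:
H(X) - H(X|Y) = 1.0963 - 1.0428 = 0.0535
H(Y) - H(Y|X) = 0.6541 - 0.6005 = 0.0535
H(X) + H(Y) - H(X,Y) = 1.0963 + 0.6541 - 1.6968 = 0.0535

All forms give I(X;Y) = 0.0535 nats. ✓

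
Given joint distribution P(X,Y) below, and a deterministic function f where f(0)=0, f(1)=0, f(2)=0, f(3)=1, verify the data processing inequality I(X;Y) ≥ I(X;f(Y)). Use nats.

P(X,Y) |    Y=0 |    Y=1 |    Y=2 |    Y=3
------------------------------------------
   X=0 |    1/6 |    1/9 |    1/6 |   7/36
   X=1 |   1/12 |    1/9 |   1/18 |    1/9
I(X;Y) = 0.0156, I(X;f(Y)) = 0.0000, inequality holds: 0.0156 ≥ 0.0000

Data Processing Inequality: For any Markov chain X → Y → Z, we have I(X;Y) ≥ I(X;Z).

Here Z = f(Y) is a deterministic function of Y, forming X → Y → Z.

Original I(X;Y) = 0.0156 nats

After applying f:
P(X,Z) where Z=f(Y):
- P(X,Z=0) = P(X,Y=0) + P(X,Y=1) + P(X,Y=2)
- P(X,Z=1) = P(X,Y=3)

I(X;Z) = I(X;f(Y)) = 0.0000 nats

Verification: 0.0156 ≥ 0.0000 ✓

Information cannot be created by processing; the function f can only lose information about X.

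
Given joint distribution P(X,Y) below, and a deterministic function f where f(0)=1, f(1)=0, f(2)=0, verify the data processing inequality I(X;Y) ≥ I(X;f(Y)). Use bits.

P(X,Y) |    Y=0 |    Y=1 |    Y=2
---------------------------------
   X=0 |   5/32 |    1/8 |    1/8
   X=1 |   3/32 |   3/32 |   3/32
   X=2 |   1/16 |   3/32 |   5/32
I(X;Y) = 0.0289, I(X;f(Y)) = 0.0217, inequality holds: 0.0289 ≥ 0.0217

Data Processing Inequality: For any Markov chain X → Y → Z, we have I(X;Y) ≥ I(X;Z).

Here Z = f(Y) is a deterministic function of Y, forming X → Y → Z.

Original I(X;Y) = 0.0289 bits

After applying f:
P(X,Z) where Z=f(Y):
- P(X,Z=0) = P(X,Y=1) + P(X,Y=2)
- P(X,Z=1) = P(X,Y=0)

I(X;Z) = I(X;f(Y)) = 0.0217 bits

Verification: 0.0289 ≥ 0.0217 ✓

Information cannot be created by processing; the function f can only lose information about X.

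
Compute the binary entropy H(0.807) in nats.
0.4905 nats

The binary entropy function is:
H(p) = -p log(p) - (1-p) log(1-p)

H(0.807) = -0.807 × log_e(0.807) - 0.193 × log_e(0.193)
H(0.807) = 0.4905 nats

Note: Binary entropy is maximized at p=0.5 (H=1 bit) and minimized at p=0 or p=1 (H=0).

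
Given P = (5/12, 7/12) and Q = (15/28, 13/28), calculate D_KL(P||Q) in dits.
0.0123 dits

KL divergence: D_KL(P||Q) = Σ p(x) log(p(x)/q(x))

Computing term by term:
  x=0: 5/12 × log_10[(5/12)/(15/28)] = 5/12 × -0.1091 = -0.0455
  x=1: 7/12 × log_10[(7/12)/(13/28)] = 7/12 × 0.0991 = 0.0578

D_KL(P||Q) = 0.0123 dits

Note: KL divergence is always non-negative and equals 0 iff P = Q.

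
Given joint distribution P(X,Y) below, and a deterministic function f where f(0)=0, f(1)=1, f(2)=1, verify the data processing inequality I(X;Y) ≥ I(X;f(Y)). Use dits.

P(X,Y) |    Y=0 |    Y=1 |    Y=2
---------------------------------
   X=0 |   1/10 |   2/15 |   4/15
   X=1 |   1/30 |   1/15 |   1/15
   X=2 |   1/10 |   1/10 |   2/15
I(X;Y) = 0.0056, I(X;f(Y)) = 0.0026, inequality holds: 0.0056 ≥ 0.0026

Data Processing Inequality: For any Markov chain X → Y → Z, we have I(X;Y) ≥ I(X;Z).

Here Z = f(Y) is a deterministic function of Y, forming X → Y → Z.

Original I(X;Y) = 0.0056 dits

After applying f:
P(X,Z) where Z=f(Y):
- P(X,Z=0) = P(X,Y=0)
- P(X,Z=1) = P(X,Y=1) + P(X,Y=2)

I(X;Z) = I(X;f(Y)) = 0.0026 dits

Verification: 0.0056 ≥ 0.0026 ✓

Information cannot be created by processing; the function f can only lose information about X.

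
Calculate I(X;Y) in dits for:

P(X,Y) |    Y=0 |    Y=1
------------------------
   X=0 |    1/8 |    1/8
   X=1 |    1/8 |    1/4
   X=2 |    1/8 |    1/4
0.0047 dits

Mutual information: I(X;Y) = H(X) + H(Y) - H(X,Y)

Marginals:
P(X) = (1/4, 3/8, 3/8), H(X) = 0.4700 dits
P(Y) = (3/8, 5/8), H(Y) = 0.2873 dits

Joint entropy: H(X,Y) = 0.7526 dits

I(X;Y) = 0.4700 + 0.2873 - 0.7526 = 0.0047 dits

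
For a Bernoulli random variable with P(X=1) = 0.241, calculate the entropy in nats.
0.5522 nats

The binary entropy function is:
H(p) = -p log(p) - (1-p) log(1-p)

H(0.241) = -0.241 × log_e(0.241) - 0.759 × log_e(0.759)
H(0.241) = 0.5522 nats

Note: Binary entropy is maximized at p=0.5 (H=1 bit) and minimized at p=0 or p=1 (H=0).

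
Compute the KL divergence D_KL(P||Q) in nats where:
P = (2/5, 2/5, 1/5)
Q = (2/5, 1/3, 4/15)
0.0154 nats

KL divergence: D_KL(P||Q) = Σ p(x) log(p(x)/q(x))

Computing term by term:
  x=0: 2/5 × log_e[(2/5)/(2/5)] = 2/5 × 0.0000 = 0.0000
  x=1: 2/5 × log_e[(2/5)/(1/3)] = 2/5 × 0.1823 = 0.0729
  x=2: 1/5 × log_e[(1/5)/(4/15)] = 1/5 × -0.2877 = -0.0575

D_KL(P||Q) = 0.0154 nats

Note: KL divergence is always non-negative and equals 0 iff P = Q.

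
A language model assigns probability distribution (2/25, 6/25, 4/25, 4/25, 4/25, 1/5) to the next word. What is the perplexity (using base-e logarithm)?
5.7322

Perplexity is e^H (or exp(H) for natural log).

First, H = -Σ p log p = 1.7461 nats
Perplexity = e^1.7461 = 5.7322

Interpretation: The model's uncertainty is equivalent to choosing uniformly among 5.7 options.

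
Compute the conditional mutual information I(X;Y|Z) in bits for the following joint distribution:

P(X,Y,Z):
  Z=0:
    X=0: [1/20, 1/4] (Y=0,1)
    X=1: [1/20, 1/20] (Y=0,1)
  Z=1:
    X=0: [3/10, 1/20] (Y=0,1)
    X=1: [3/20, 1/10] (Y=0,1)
0.0664 bits

Conditional mutual information: I(X;Y|Z) = H(X|Z) + H(Y|Z) - H(X,Y|Z)

H(Z) = 0.9710
H(X,Z) = 1.8834 → H(X|Z) = 0.9124
H(Y,Z) = 1.7822 → H(Y|Z) = 0.8113
H(X,Y,Z) = 2.6282 → H(X,Y|Z) = 1.6573

I(X;Y|Z) = 0.9124 + 0.8113 - 1.6573 = 0.0664 bits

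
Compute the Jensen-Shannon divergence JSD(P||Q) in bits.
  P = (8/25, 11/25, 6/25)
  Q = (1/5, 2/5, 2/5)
0.0253 bits

Jensen-Shannon divergence is:
JSD(P||Q) = 0.5 × D_KL(P||M) + 0.5 × D_KL(Q||M)
where M = 0.5 × (P + Q) is the mixture distribution.

M = 0.5 × (8/25, 11/25, 6/25) + 0.5 × (1/5, 2/5, 2/5) = (0.26, 0.42, 8/25)

D_KL(P||M) = 0.0258 bits
D_KL(Q||M) = 0.0249 bits

JSD(P||Q) = 0.5 × 0.0258 + 0.5 × 0.0249 = 0.0253 bits

Unlike KL divergence, JSD is symmetric and bounded: 0 ≤ JSD ≤ log(2).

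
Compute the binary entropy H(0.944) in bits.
0.3114 bits

The binary entropy function is:
H(p) = -p log(p) - (1-p) log(1-p)

H(0.944) = -0.944 × log_2(0.944) - 0.056 × log_2(0.056)
H(0.944) = 0.3114 bits

Note: Binary entropy is maximized at p=0.5 (H=1 bit) and minimized at p=0 or p=1 (H=0).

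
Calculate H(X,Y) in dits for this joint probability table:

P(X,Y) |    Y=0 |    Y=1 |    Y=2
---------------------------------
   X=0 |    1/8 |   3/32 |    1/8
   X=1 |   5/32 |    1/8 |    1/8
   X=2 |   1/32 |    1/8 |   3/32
0.9302 dits

Joint entropy is H(X,Y) = -Σ_{x,y} p(x,y) log p(x,y).

Summing over all non-zero entries:
H(X,Y) = -[1/8·log_10(1/8) + 3/32·log_10(3/32) + 1/8·log_10(1/8) + 5/32·log_10(5/32) + 1/8·log_10(1/8) + 1/8·log_10(1/8) + 1/32·log_10(1/32) + 1/8·log_10(1/8) + 3/32·log_10(3/32)]
H(X,Y) = 0.9302 dits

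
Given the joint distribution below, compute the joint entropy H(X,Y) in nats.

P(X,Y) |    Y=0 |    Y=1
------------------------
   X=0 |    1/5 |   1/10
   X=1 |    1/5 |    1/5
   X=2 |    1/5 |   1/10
1.7481 nats

Joint entropy is H(X,Y) = -Σ_{x,y} p(x,y) log p(x,y).

Summing over all non-zero entries:
H(X,Y) = -[1/5·log_e(1/5) + 1/10·log_e(1/10) + 1/5·log_e(1/5) + 1/5·log_e(1/5) + 1/5·log_e(1/5) + 1/10·log_e(1/10)]
H(X,Y) = 1.7481 nats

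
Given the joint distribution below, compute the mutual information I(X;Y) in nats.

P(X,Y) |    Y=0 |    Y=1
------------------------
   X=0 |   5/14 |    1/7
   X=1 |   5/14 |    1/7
0.0000 nats

Mutual information: I(X;Y) = H(X) + H(Y) - H(X,Y)

Marginals:
P(X) = (1/2, 1/2), H(X) = 0.6931 nats
P(Y) = (5/7, 2/7), H(Y) = 0.5983 nats

Joint entropy: H(X,Y) = 1.2914 nats

I(X;Y) = 0.6931 + 0.5983 - 1.2914 = 0.0000 nats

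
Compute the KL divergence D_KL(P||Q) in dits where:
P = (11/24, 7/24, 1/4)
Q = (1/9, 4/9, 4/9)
0.1662 dits

KL divergence: D_KL(P||Q) = Σ p(x) log(p(x)/q(x))

Computing term by term:
  x=0: 11/24 × log_10[(11/24)/(1/9)] = 11/24 × 0.6154 = 0.2821
  x=1: 7/24 × log_10[(7/24)/(4/9)] = 7/24 × -0.1829 = -0.0534
  x=2: 1/4 × log_10[(1/4)/(4/9)] = 1/4 × -0.2499 = -0.0625

D_KL(P||Q) = 0.1662 dits

Note: KL divergence is always non-negative and equals 0 iff P = Q.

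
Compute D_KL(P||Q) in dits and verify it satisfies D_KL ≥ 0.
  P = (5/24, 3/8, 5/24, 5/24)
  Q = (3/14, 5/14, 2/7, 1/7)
0.0110 dits

KL divergence satisfies the Gibbs inequality: D_KL(P||Q) ≥ 0 for all distributions P, Q.

D_KL(P||Q) = Σ p(x) log(p(x)/q(x))
Term by term:
  x=0: 5/24 × log_10[(5/24)/(3/14)] = -0.0025
  x=1: 3/8 × log_10[(3/8)/(5/14)] = 0.0079
  x=2: 5/24 × log_10[(5/24)/(2/7)] = -0.0286
  x=3: 5/24 × log_10[(5/24)/(1/7)] = 0.0341
D_KL(P||Q) = 0.0110 dits

D_KL(P||Q) = 0.0110 ≥ 0 ✓

This non-negativity is a fundamental property: relative entropy cannot be negative because it measures how different Q is from P.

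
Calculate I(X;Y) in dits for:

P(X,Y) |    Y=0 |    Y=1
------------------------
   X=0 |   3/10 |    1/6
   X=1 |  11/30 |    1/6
0.0005 dits

Mutual information: I(X;Y) = H(X) + H(Y) - H(X,Y)

Marginals:
P(X) = (7/15, 8/15), H(X) = 0.3001 dits
P(Y) = (2/3, 1/3), H(Y) = 0.2764 dits

Joint entropy: H(X,Y) = 0.5760 dits

I(X;Y) = 0.3001 + 0.2764 - 0.5760 = 0.0005 dits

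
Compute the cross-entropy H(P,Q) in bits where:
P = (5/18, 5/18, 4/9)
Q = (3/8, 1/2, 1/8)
2.0042 bits

Cross-entropy: H(P,Q) = -Σ p(x) log q(x)

Alternatively: H(P,Q) = H(P) + D_KL(P||Q)
H(P) = 1.5466 bits
D_KL(P||Q) = 0.4575 bits

H(P,Q) = 1.5466 + 0.4575 = 2.0042 bits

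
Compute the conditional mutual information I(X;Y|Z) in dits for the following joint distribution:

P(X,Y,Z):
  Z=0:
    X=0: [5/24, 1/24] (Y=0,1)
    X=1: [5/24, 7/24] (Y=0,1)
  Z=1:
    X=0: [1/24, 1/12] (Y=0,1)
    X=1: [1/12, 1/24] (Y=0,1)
0.0335 dits

Conditional mutual information: I(X;Y|Z) = H(X|Z) + H(Y|Z) - H(X,Y|Z)

H(Z) = 0.2442
H(X,Z) = 0.5268 → H(X|Z) = 0.2826
H(Y,Z) = 0.5432 → H(Y|Z) = 0.2990
H(X,Y,Z) = 0.7923 → H(X,Y|Z) = 0.5481

I(X;Y|Z) = 0.2826 + 0.2990 - 0.5481 = 0.0335 dits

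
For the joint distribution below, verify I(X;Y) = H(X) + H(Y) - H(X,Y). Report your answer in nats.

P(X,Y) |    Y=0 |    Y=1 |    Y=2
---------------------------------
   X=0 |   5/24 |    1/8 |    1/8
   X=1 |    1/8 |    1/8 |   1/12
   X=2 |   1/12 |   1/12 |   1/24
I(X;Y) = 0.0080 nats

Mutual information has multiple equivalent forms:
- I(X;Y) = H(X) - H(X|Y)
- I(X;Y) = H(Y) - H(Y|X)
- I(X;Y) = H(X) + H(Y) - H(X,Y)

Computing all quantities:
H(X) = 1.0506, H(Y) = 1.0776, H(X,Y) = 2.1202
H(X|Y) = 1.0426, H(Y|X) = 1.0696

Verification:
H(X) - H(X|Y) = 1.0506 - 1.0426 = 0.0080
H(Y) - H(Y|X) = 1.0776 - 1.0696 = 0.0080
H(X) + H(Y) - H(X,Y) = 1.0506 + 1.0776 - 2.1202 = 0.0080

All forms give I(X;Y) = 0.0080 nats. ✓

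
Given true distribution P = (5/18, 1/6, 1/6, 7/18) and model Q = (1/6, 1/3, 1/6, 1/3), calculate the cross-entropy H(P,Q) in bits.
2.0294 bits

Cross-entropy: H(P,Q) = -Σ p(x) log q(x)

Alternatively: H(P,Q) = H(P) + D_KL(P||Q)
H(P) = 1.9049 bits
D_KL(P||Q) = 0.1245 bits

H(P,Q) = 1.9049 + 0.1245 = 2.0294 bits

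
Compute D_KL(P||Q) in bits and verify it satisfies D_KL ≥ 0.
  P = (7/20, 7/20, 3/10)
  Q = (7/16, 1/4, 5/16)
0.0396 bits

KL divergence satisfies the Gibbs inequality: D_KL(P||Q) ≥ 0 for all distributions P, Q.

D_KL(P||Q) = Σ p(x) log(p(x)/q(x))
Term by term:
  x=0: 7/20 × log_2[(7/20)/(7/16)] = -0.1127
  x=1: 7/20 × log_2[(7/20)/(1/4)] = 0.1699
  x=2: 3/10 × log_2[(3/10)/(5/16)] = -0.0177
D_KL(P||Q) = 0.0396 bits

D_KL(P||Q) = 0.0396 ≥ 0 ✓

This non-negativity is a fundamental property: relative entropy cannot be negative because it measures how different Q is from P.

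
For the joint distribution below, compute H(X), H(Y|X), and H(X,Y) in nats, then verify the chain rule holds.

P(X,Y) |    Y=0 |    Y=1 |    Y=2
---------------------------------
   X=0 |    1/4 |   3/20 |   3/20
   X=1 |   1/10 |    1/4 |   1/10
H(X,Y) = 1.7228, H(X) = 0.6881, H(Y|X) = 1.0347 (all in nats)

Chain rule: H(X,Y) = H(X) + H(Y|X)

Left side — joint entropy directly:
H(X,Y) = -Σ p(x,y) log p(x,y) = 1.7228 nats

Right side — compute H(Y|X) from the conditional distributions:
P(X) = (11/20, 9/20), so H(X) = 0.6881 nats
H(Y|X) = Σ_x P(X=x) · H(Y|X=x):
  P(Y|X=0) = (5/11, 3/11, 3/11), H(Y|X=0) = 1.0671, weight P(X=0) = 11/20
  P(Y|X=1) = (2/9, 5/9, 2/9), H(Y|X=1) = 0.9950, weight P(X=1) = 9/20
H(Y|X) = 1.0347 nats

H(X) + H(Y|X) = 0.6881 + 1.0347 = 1.7228 nats

Both sides equal 1.7228 nats. ✓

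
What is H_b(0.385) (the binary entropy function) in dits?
0.2894 dits

The binary entropy function is:
H(p) = -p log(p) - (1-p) log(1-p)

H(0.385) = -0.385 × log_10(0.385) - 0.615 × log_10(0.615)
H(0.385) = 0.2894 dits

Note: Binary entropy is maximized at p=0.5 (H=1 bit) and minimized at p=0 or p=1 (H=0).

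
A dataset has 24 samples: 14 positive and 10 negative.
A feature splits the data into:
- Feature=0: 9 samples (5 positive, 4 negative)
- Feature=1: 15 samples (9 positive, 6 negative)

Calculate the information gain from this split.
0.0014 bits

Information Gain = H(Y) - H(Y|Feature)

Before split:
P(positive) = 14/24 = 0.5833
H(Y) = 0.9799 bits

After split:
Feature=0: H = 0.9911 bits (weight = 9/24)
Feature=1: H = 0.9710 bits (weight = 15/24)
H(Y|Feature) = (9/24)×0.9911 + (15/24)×0.9710 = 0.9785 bits

Information Gain = 0.9799 - 0.9785 = 0.0014 bits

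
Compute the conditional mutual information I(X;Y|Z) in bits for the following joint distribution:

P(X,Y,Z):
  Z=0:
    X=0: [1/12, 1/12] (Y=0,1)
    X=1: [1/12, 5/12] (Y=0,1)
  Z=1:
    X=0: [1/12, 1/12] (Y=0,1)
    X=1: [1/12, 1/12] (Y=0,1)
0.0492 bits

Conditional mutual information: I(X;Y|Z) = H(X|Z) + H(Y|Z) - H(X,Y|Z)

H(Z) = 0.9183
H(X,Z) = 1.7925 → H(X|Z) = 0.8742
H(Y,Z) = 1.7925 → H(Y|Z) = 0.8742
H(X,Y,Z) = 2.6175 → H(X,Y|Z) = 1.6992

I(X;Y|Z) = 0.8742 + 0.8742 - 1.6992 = 0.0492 bits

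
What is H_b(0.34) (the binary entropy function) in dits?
0.2784 dits

The binary entropy function is:
H(p) = -p log(p) - (1-p) log(1-p)

H(0.34) = -0.34 × log_10(0.34) - 0.66 × log_10(0.66)
H(0.34) = 0.2784 dits

Note: Binary entropy is maximized at p=0.5 (H=1 bit) and minimized at p=0 or p=1 (H=0).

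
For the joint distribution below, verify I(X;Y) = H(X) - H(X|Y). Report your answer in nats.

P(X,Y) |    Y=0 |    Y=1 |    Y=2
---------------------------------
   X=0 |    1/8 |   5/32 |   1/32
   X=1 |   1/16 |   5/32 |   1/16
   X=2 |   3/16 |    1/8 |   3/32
I(X;Y) = 0.0389 nats

Mutual information has multiple equivalent forms:
- I(X;Y) = H(X) - H(X|Y)
- I(X;Y) = H(Y) - H(Y|X)
- I(X;Y) = H(X) + H(Y) - H(X,Y)

Computing all quantities:
H(X) = 1.0862, H(Y) = 1.0434, H(X,Y) = 2.0906
H(X|Y) = 1.0473, H(Y|X) = 1.0044

Verification:
H(X) - H(X|Y) = 1.0862 - 1.0473 = 0.0389
H(Y) - H(Y|X) = 1.0434 - 1.0044 = 0.0389
H(X) + H(Y) - H(X,Y) = 1.0862 + 1.0434 - 2.0906 = 0.0389

All forms give I(X;Y) = 0.0389 nats. ✓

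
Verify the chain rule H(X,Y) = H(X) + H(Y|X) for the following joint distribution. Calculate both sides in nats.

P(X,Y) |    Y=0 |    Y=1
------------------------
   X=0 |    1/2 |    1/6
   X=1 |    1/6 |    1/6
H(X,Y) = 1.2425, H(X) = 0.6365, H(Y|X) = 0.6059 (all in nats)

Chain rule: H(X,Y) = H(X) + H(Y|X)

Left side — joint entropy directly:
H(X,Y) = -Σ p(x,y) log p(x,y) = 1.2425 nats

Right side — compute H(Y|X) from the conditional distributions:
P(X) = (2/3, 1/3), so H(X) = 0.6365 nats
H(Y|X) = Σ_x P(X=x) · H(Y|X=x):
  P(Y|X=0) = (3/4, 1/4), H(Y|X=0) = 0.5623, weight P(X=0) = 2/3
  P(Y|X=1) = (1/2, 1/2), H(Y|X=1) = 0.6931, weight P(X=1) = 1/3
H(Y|X) = 0.6059 nats

H(X) + H(Y|X) = 0.6365 + 0.6059 = 1.2425 nats

Both sides equal 1.2425 nats. ✓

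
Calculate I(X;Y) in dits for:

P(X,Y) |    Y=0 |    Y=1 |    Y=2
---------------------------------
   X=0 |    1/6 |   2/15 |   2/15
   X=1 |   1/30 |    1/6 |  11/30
0.0426 dits

Mutual information: I(X;Y) = H(X) + H(Y) - H(X,Y)

Marginals:
P(X) = (13/30, 17/30), H(X) = 0.2972 dits
P(Y) = (1/5, 3/10, 1/2), H(Y) = 0.4472 dits

Joint entropy: H(X,Y) = 0.7017 dits

I(X;Y) = 0.2972 + 0.4472 - 0.7017 = 0.0426 dits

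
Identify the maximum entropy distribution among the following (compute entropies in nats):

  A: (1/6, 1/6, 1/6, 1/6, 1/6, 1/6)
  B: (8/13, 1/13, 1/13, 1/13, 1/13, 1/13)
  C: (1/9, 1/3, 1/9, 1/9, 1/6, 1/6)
A

For a discrete distribution over n outcomes, entropy is maximized by the uniform distribution.

Computing entropies:
H(A) = 1.7918 nats
H(B) = 1.2853 nats
H(C) = 1.6959 nats

The uniform distribution (where all probabilities equal 1/6) achieves the maximum entropy of log_e(6) = 1.7918 nats.

Distribution A has the highest entropy.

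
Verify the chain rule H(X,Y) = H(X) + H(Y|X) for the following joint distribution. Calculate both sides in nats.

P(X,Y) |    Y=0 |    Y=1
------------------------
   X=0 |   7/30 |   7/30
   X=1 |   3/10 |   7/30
H(X,Y) = 1.3799, H(X) = 0.6909, H(Y|X) = 0.6890 (all in nats)

Chain rule: H(X,Y) = H(X) + H(Y|X)

Left side — joint entropy directly:
H(X,Y) = -Σ p(x,y) log p(x,y) = 1.3799 nats

Right side — compute H(Y|X) from the conditional distributions:
P(X) = (7/15, 8/15), so H(X) = 0.6909 nats
H(Y|X) = Σ_x P(X=x) · H(Y|X=x):
  P(Y|X=0) = (1/2, 1/2), H(Y|X=0) = 0.6931, weight P(X=0) = 7/15
  P(Y|X=1) = (9/16, 7/16), H(Y|X=1) = 0.6853, weight P(X=1) = 8/15
H(Y|X) = 0.6890 nats

H(X) + H(Y|X) = 0.6909 + 0.6890 = 1.3799 nats

Both sides equal 1.3799 nats. ✓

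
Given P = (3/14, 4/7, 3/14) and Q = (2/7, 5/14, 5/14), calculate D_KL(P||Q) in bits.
0.1406 bits

KL divergence: D_KL(P||Q) = Σ p(x) log(p(x)/q(x))

Computing term by term:
  x=0: 3/14 × log_2[(3/14)/(2/7)] = 3/14 × -0.4150 = -0.0889
  x=1: 4/7 × log_2[(4/7)/(5/14)] = 4/7 × 0.6781 = 0.3875
  x=2: 3/14 × log_2[(3/14)/(5/14)] = 3/14 × -0.7370 = -0.1579

D_KL(P||Q) = 0.1406 bits

Note: KL divergence is always non-negative and equals 0 iff P = Q.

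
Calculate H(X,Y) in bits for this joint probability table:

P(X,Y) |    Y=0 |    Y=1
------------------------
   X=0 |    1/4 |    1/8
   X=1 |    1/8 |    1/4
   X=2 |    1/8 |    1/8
2.5000 bits

Joint entropy is H(X,Y) = -Σ_{x,y} p(x,y) log p(x,y).

Summing over all non-zero entries:
H(X,Y) = -[1/4·log_2(1/4) + 1/8·log_2(1/8) + 1/8·log_2(1/8) + 1/4·log_2(1/4) + 1/8·log_2(1/8) + 1/8·log_2(1/8)]
H(X,Y) = 2.5000 bits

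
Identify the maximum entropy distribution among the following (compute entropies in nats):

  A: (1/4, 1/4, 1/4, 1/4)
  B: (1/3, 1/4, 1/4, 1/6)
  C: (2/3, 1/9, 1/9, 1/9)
A

For a discrete distribution over n outcomes, entropy is maximized by the uniform distribution.

Computing entropies:
H(A) = 1.3863 nats
H(B) = 1.3580 nats
H(C) = 1.0027 nats

The uniform distribution (where all probabilities equal 1/4) achieves the maximum entropy of log_e(4) = 1.3863 nats.

Distribution A has the highest entropy.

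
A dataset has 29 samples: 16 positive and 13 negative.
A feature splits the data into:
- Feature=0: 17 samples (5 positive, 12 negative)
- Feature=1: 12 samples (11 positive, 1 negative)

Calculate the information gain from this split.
0.3087 bits

Information Gain = H(Y) - H(Y|Feature)

Before split:
P(positive) = 16/29 = 0.5517
H(Y) = 0.9923 bits

After split:
Feature=0: H = 0.8740 bits (weight = 17/29)
Feature=1: H = 0.4138 bits (weight = 12/29)
H(Y|Feature) = (17/29)×0.8740 + (12/29)×0.4138 = 0.6836 bits

Information Gain = 0.9923 - 0.6836 = 0.3087 bits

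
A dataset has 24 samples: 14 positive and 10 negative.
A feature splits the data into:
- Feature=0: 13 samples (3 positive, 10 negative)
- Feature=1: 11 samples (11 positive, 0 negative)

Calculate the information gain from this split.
0.5577 bits

Information Gain = H(Y) - H(Y|Feature)

Before split:
P(positive) = 14/24 = 0.5833
H(Y) = 0.9799 bits

After split:
Feature=0: H = 0.7793 bits (weight = 13/24)
Feature=1: H = 0.0000 bits (weight = 11/24)
H(Y|Feature) = (13/24)×0.7793 + (11/24)×0.0000 = 0.4221 bits

Information Gain = 0.9799 - 0.4221 = 0.5577 bits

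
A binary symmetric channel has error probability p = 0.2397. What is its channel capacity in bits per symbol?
0.2055 bits

For a binary symmetric channel (BSC) with error probability p:
Capacity C = 1 - H(p) bits per symbol

where H(p) = -p log₂(p) - (1-p) log₂(1-p) is the binary entropy function.

H(0.2397) = 0.7945 bits
C = 1 - 0.7945 = 0.2055 bits per symbol

This means we can reliably transmit up to 0.2055 bits of information per channel use.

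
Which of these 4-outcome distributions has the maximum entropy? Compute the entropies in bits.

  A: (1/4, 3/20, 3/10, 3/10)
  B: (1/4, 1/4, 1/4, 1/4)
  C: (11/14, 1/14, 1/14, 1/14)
B

For a discrete distribution over n outcomes, entropy is maximized by the uniform distribution.

Computing entropies:
H(A) = 1.9527 bits
H(B) = 2.0000 bits
H(C) = 1.0892 bits

The uniform distribution (where all probabilities equal 1/4) achieves the maximum entropy of log_2(4) = 2.0000 bits.

Distribution B has the highest entropy.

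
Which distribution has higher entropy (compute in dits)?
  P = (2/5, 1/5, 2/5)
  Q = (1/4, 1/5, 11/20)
P

Computing entropies in dits:
H(P) = 0.4581
H(Q) = 0.4331

Distribution P has higher entropy.

Intuition: The distribution closer to uniform (more spread out) has higher entropy.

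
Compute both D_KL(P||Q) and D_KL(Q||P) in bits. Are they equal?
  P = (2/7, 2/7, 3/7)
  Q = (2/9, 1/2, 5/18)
D_KL(P||Q) = 0.1410, D_KL(Q||P) = 0.1493

KL divergence is not symmetric: D_KL(P||Q) ≠ D_KL(Q||P) in general.

D_KL(P||Q) = 0.1410 bits
D_KL(Q||P) = 0.1493 bits

No, they are not equal!

This asymmetry is why KL divergence is not a true distance metric.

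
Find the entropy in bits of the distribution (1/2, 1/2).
1.0000 bits

Shannon entropy is H(X) = -Σ p(x) log p(x).

For P = (1/2, 1/2):
H = -1/2 × log_2(1/2) -1/2 × log_2(1/2)
H = 1.0000 bits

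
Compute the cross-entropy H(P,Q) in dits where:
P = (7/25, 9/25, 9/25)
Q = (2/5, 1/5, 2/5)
0.5063 dits

Cross-entropy: H(P,Q) = -Σ p(x) log q(x)

Alternatively: H(P,Q) = H(P) + D_KL(P||Q)
H(P) = 0.4743 dits
D_KL(P||Q) = 0.0321 dits

H(P,Q) = 0.4743 + 0.0321 = 0.5063 dits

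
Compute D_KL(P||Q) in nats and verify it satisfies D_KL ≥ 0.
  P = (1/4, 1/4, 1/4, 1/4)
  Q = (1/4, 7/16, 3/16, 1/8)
0.1053 nats

KL divergence satisfies the Gibbs inequality: D_KL(P||Q) ≥ 0 for all distributions P, Q.

D_KL(P||Q) = Σ p(x) log(p(x)/q(x))
Term by term:
  x=0: 1/4 × log_e[(1/4)/(1/4)] = 0.0000
  x=1: 1/4 × log_e[(1/4)/(7/16)] = -0.1399
  x=2: 1/4 × log_e[(1/4)/(3/16)] = 0.0719
  x=3: 1/4 × log_e[(1/4)/(1/8)] = 0.1733
D_KL(P||Q) = 0.1053 nats

D_KL(P||Q) = 0.1053 ≥ 0 ✓

This non-negativity is a fundamental property: relative entropy cannot be negative because it measures how different Q is from P.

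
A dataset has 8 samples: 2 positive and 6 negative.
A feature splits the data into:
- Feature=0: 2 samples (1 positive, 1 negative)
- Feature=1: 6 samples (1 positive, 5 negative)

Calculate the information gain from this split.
0.0738 bits

Information Gain = H(Y) - H(Y|Feature)

Before split:
P(positive) = 2/8 = 0.2500
H(Y) = 0.8113 bits

After split:
Feature=0: H = 1.0000 bits (weight = 2/8)
Feature=1: H = 0.6500 bits (weight = 6/8)
H(Y|Feature) = (2/8)×1.0000 + (6/8)×0.6500 = 0.7375 bits

Information Gain = 0.8113 - 0.7375 = 0.0738 bits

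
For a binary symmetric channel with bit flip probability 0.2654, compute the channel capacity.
0.1652 bits

For a binary symmetric channel (BSC) with error probability p:
Capacity C = 1 - H(p) bits per symbol

where H(p) = -p log₂(p) - (1-p) log₂(1-p) is the binary entropy function.

H(0.2654) = 0.8348 bits
C = 1 - 0.8348 = 0.1652 bits per symbol

This means we can reliably transmit up to 0.1652 bits of information per channel use.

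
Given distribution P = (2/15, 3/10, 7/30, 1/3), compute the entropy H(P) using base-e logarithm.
1.3356 nats

Shannon entropy is H(X) = -Σ p(x) log p(x).

For P = (2/15, 3/10, 7/30, 1/3):
H = -2/15 × log_e(2/15) -3/10 × log_e(3/10) -7/30 × log_e(7/30) -1/3 × log_e(1/3)
H = 1.3356 nats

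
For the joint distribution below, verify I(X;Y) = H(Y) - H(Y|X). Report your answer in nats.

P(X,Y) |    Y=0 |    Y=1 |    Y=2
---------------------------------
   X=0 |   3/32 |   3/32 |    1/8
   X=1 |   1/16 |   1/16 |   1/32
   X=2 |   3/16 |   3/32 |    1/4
I(X;Y) = 0.0281 nats

Mutual information has multiple equivalent forms:
- I(X;Y) = H(X) - H(X|Y)
- I(X;Y) = H(Y) - H(Y|X)
- I(X;Y) = H(X) + H(Y) - H(X,Y)

Computing all quantities:
H(X) = 0.9896, H(Y) = 1.0796, H(X,Y) = 2.0410
H(X|Y) = 0.9614, H(Y|X) = 1.0514

Verification:
H(X) - H(X|Y) = 0.9896 - 0.9614 = 0.0281
H(Y) - H(Y|X) = 1.0796 - 1.0514 = 0.0281
H(X) + H(Y) - H(X,Y) = 0.9896 + 1.0796 - 2.0410 = 0.0281

All forms give I(X;Y) = 0.0281 nats. ✓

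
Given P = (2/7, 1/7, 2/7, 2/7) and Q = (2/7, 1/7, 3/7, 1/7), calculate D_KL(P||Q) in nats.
0.0822 nats

KL divergence: D_KL(P||Q) = Σ p(x) log(p(x)/q(x))

Computing term by term:
  x=0: 2/7 × log_e[(2/7)/(2/7)] = 2/7 × 0.0000 = 0.0000
  x=1: 1/7 × log_e[(1/7)/(1/7)] = 1/7 × 0.0000 = 0.0000
  x=2: 2/7 × log_e[(2/7)/(3/7)] = 2/7 × -0.4055 = -0.1158
  x=3: 2/7 × log_e[(2/7)/(1/7)] = 2/7 × 0.6931 = 0.1980

D_KL(P||Q) = 0.0822 nats

Note: KL divergence is always non-negative and equals 0 iff P = Q.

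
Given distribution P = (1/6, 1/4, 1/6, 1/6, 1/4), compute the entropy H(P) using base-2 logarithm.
2.2925 bits

Shannon entropy is H(X) = -Σ p(x) log p(x).

For P = (1/6, 1/4, 1/6, 1/6, 1/4):
H = -1/6 × log_2(1/6) -1/4 × log_2(1/4) -1/6 × log_2(1/6) -1/6 × log_2(1/6) -1/4 × log_2(1/4)
H = 2.2925 bits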